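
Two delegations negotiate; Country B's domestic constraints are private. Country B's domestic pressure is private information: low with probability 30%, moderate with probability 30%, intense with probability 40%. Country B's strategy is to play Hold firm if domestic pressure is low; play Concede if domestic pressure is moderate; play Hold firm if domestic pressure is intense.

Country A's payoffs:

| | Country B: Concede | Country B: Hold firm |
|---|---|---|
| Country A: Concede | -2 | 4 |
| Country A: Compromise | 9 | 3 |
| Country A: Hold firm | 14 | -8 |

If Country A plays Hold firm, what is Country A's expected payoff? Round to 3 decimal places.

-1.400

E[Hold firm] = 0.3·(-8) + 0.3·14 + 0.4·(-8) = (-2.4) + 4.2 + (-3.2) = -1.4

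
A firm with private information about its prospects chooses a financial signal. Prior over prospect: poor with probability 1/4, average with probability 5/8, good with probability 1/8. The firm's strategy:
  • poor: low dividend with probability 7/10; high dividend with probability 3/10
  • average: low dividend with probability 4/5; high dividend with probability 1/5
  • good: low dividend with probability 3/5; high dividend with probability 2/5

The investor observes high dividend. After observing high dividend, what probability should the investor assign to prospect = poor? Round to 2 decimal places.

P(high dividend) = (1/4)·(3/10) + (5/8)·(1/5) + (1/8)·(2/5) = 1/4
P(poor | high dividend) = ((1/4)·(3/10)) / (1/4) = (3/40) / (1/4) = 3/10

0.30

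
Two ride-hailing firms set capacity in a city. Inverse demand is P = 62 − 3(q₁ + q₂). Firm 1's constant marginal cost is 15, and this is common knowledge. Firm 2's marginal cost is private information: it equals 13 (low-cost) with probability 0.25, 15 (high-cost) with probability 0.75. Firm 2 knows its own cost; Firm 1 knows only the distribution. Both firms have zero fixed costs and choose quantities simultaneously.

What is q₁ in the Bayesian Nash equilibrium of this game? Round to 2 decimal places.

Each type of Firm 2 best-responds to q₁; Firm 1 best-responds to the expected q₂ over Firm 2's types.
Firm 2 with cost c maximizes (62 − 3(q₁+q₂) − c)·q₂, giving q₂(c) = (62 − c − 3q₁)/6.
E[c₂] = 0.25·13 + 0.75·15 = 14.5
Firm 1's FOC against E[q₂] yields q₁ = (62 − 2·15 + E[c₂])/9 = (62 − 30 + 14.5)/9 = 5.16667.

5.17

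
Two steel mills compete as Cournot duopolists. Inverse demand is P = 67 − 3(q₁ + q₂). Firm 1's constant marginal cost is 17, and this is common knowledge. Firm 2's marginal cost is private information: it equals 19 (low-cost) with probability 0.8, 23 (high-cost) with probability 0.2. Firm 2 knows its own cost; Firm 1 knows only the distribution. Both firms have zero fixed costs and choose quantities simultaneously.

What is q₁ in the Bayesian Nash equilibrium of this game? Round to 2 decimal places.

Each type of Firm 2 best-responds to q₁; Firm 1 best-responds to the expected q₂ over Firm 2's types.
Firm 2 with cost c maximizes (67 − 3(q₁+q₂) − c)·q₂, giving q₂(c) = (67 − c − 3q₁)/6.
E[c₂] = 0.8·19 + 0.2·23 = 19.8
Firm 1's FOC against E[q₂] yields q₁ = (67 − 2·17 + E[c₂])/9 = (67 − 34 + 19.8)/9 = 5.86667.

5.87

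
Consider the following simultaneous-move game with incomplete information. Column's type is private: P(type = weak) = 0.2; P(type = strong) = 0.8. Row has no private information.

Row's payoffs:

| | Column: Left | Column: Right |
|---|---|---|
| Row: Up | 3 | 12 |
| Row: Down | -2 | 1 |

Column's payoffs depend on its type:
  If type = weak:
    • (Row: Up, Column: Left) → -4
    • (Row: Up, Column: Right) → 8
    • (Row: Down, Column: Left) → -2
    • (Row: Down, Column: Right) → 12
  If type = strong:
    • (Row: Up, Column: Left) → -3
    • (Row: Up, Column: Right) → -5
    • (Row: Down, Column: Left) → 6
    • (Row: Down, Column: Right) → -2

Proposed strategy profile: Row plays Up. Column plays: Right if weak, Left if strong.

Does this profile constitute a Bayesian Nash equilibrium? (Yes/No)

Row plays Up: E[Up] = 0.2·(12) + 0.8·(3) = 4.8; E[Down] = -1.4. Best-responding. ✓
Column (type weak), facing Up: Left gives -4, Right gives 8. Proposed Right is best. ✓
Column (type strong), facing Up: Left gives -3, Right gives -5. Proposed Left is best. ✓

Yes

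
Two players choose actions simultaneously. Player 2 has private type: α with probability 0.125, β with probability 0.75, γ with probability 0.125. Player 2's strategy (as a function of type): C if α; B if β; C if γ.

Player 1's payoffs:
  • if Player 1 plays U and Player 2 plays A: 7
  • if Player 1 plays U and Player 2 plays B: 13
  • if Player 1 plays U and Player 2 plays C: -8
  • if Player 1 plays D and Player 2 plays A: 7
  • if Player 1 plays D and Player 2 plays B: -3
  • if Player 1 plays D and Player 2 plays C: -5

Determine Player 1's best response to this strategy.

E[U] = 0.125·(-8) + 0.75·(13) + 0.125·(-8) = 7.75
E[D] = 0.125·(-5) + 0.75·(-3) + 0.125·(-5) = -3.5
Best response: U (7.75 is the largest).

U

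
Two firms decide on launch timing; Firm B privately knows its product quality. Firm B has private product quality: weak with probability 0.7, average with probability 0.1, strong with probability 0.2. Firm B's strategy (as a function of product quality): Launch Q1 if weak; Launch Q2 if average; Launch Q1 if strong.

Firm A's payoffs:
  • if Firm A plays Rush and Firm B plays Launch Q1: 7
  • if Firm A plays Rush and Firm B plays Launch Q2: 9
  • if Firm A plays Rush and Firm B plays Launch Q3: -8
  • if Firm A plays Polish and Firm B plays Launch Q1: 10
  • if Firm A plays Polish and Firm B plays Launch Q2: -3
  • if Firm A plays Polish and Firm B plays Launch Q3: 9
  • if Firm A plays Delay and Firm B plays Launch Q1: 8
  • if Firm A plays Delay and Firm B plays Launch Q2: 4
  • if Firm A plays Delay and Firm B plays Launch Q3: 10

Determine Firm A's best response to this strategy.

Polish

Compute Firm A's expected payoff for each action, taking the expectation over Firm B's type.
E[Rush] = 0.7·(7) + 0.1·(9) + 0.2·(7) = 7.2
E[Polish] = 0.7·(10) + 0.1·(-3) + 0.2·(10) = 8.7
E[Delay] = 0.7·(8) + 0.1·(4) + 0.2·(8) = 7.6
Best response: Polish (8.7 is the largest).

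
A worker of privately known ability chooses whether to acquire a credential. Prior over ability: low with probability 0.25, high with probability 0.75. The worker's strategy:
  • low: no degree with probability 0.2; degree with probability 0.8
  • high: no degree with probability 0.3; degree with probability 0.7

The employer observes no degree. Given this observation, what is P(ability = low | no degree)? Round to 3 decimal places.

0.182

P(no degree) = 0.25·0.2 + 0.75·0.3 = 0.275
P(low | no degree) = (0.25·0.2) / 0.275 = 0.05 / 0.275 = 0.181818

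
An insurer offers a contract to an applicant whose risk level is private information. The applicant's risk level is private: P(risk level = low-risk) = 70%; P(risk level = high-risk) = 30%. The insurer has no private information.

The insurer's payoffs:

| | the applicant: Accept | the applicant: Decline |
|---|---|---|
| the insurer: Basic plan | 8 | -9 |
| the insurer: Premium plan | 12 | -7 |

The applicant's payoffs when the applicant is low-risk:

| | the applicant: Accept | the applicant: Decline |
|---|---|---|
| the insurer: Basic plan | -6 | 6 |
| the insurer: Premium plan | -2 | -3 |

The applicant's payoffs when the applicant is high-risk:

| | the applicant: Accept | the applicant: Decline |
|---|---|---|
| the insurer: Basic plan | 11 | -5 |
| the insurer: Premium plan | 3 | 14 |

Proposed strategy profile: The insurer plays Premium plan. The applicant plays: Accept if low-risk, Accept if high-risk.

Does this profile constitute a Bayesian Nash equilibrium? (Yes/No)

A profile is a BNE iff every type of every player is best-responding given beliefs about the other side.
The insurer plays Premium plan: E[Premium plan] = 0.7·(12) + 0.3·(12) = 12; E[Basic plan] = 8. Best-responding. ✓
The applicant (risk level low-risk), facing Premium plan: Accept gives -2, Decline gives -3. Proposed Accept is best. ✓
The applicant (risk level high-risk), facing Premium plan: Accept gives 3, Decline gives 14. Proposed Accept is not best — profitable deviation exists. ✗

No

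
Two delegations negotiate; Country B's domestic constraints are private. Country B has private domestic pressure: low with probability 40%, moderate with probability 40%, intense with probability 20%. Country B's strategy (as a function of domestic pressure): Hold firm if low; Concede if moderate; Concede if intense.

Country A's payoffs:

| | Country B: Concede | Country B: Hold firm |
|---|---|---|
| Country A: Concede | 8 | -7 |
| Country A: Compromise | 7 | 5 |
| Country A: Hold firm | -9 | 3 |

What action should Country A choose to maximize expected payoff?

Compute Country A's expected payoff for each action, taking the expectation over Country B's type.
E[Concede] = 0.4·(-7) + 0.4·(8) + 0.2·(8) = 2
E[Compromise] = 0.4·(5) + 0.4·(7) + 0.2·(7) = 6.2
E[Hold firm] = 0.4·(3) + 0.4·(-9) + 0.2·(-9) = -4.2
Best response: Compromise (6.2 is the largest).

Compromise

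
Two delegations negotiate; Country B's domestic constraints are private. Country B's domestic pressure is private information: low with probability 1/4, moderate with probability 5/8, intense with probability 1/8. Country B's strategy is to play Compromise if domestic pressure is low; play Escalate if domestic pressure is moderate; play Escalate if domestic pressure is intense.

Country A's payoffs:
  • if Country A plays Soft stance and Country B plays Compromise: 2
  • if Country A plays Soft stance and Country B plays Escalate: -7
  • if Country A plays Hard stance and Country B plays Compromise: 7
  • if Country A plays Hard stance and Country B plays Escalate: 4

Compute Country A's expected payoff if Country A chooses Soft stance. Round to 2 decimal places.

E[Soft stance] = 1/4·2 + 5/8·(-7) + 1/8·(-7) = 1/2 + (-35/8) + (-7/8) = -19/4

-4.75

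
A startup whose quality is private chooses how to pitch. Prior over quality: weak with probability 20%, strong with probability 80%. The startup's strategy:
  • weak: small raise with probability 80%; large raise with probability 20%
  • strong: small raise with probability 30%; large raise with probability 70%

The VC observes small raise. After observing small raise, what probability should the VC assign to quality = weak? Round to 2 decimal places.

Apply Bayes' rule using the sender's strategy as the likelihood.
P(small raise) = 0.2·0.8 + 0.8·0.3 = 0.4
P(weak | small raise) = (0.2·0.8) / 0.4 = 0.16 / 0.4 = 0.4

0.40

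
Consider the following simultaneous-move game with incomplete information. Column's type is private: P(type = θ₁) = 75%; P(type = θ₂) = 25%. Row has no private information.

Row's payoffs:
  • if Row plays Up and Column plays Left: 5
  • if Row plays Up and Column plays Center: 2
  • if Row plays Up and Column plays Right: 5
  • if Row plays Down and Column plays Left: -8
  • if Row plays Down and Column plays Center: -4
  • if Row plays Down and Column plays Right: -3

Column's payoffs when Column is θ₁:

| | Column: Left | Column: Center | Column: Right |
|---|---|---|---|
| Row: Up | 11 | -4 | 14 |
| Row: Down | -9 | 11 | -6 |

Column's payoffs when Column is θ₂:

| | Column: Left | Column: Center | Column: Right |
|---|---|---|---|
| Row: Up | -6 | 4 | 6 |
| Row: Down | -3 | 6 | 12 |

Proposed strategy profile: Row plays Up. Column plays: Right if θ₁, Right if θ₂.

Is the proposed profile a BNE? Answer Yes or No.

Row plays Up: E[Up] = 0.75·(5) + 0.25·(5) = 5; E[Down] = -3. Best-responding. ✓
Column (type θ₁), facing Up: Left gives 11, Center gives -4, Right gives 14. Proposed Right is best. ✓
Column (type θ₂), facing Up: Left gives -6, Center gives 4, Right gives 6. Proposed Right is best. ✓

Yes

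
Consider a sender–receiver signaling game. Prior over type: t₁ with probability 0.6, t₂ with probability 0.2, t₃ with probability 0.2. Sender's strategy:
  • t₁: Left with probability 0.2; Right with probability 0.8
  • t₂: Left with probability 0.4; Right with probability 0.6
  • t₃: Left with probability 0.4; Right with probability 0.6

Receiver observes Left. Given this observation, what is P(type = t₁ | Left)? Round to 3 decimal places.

P(Left) = 0.6·0.2 + 0.2·0.4 + 0.2·0.4 = 0.28
P(t₁ | Left) = (0.6·0.2) / 0.28 = 0.12 / 0.28 = 0.428571

0.429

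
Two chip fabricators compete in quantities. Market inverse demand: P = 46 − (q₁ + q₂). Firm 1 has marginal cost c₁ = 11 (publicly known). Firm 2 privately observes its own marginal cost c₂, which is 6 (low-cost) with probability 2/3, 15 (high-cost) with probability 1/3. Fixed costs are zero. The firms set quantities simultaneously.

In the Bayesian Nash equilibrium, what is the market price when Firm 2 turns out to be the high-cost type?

Type-c best response for Firm 2: q₂(c) = (46 − c)/2 − q₁/2.
Firm 1 maximizes expected profit; its first-order condition is 46 − 2q₁ − E[q₂] − 11 = 0.
Substituting E[q₂] and solving: E[c₂] = 9, so q₁ = (46 − 2·11 + 9)/3 = 11.
q₂(high-cost) = 10, so P = 46 − (11 + 10) = 25.

25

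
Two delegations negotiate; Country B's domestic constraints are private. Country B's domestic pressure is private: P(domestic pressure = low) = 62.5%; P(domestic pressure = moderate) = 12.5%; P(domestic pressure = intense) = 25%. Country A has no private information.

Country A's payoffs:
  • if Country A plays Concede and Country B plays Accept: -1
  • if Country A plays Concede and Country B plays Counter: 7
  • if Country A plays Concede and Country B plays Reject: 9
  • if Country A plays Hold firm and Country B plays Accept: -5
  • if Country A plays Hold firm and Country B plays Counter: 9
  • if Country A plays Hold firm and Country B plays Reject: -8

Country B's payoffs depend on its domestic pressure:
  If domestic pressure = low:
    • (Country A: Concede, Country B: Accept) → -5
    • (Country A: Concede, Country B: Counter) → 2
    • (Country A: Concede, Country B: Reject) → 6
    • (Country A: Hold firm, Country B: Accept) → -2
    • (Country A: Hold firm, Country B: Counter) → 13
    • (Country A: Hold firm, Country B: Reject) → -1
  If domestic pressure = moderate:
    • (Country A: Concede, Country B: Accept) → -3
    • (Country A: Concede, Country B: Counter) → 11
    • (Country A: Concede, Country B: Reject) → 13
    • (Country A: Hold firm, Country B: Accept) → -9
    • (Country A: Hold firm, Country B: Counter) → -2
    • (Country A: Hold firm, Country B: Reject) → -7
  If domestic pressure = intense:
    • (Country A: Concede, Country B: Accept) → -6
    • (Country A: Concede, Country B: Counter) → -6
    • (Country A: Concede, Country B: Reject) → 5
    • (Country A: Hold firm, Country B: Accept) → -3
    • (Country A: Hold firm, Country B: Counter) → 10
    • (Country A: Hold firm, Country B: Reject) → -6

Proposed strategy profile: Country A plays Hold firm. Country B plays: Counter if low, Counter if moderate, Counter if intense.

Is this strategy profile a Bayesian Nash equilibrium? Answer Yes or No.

Country A plays Hold firm: E[Hold firm] = 0.625·(9) + 0.125·(9) + 0.25·(9) = 9; E[Concede] = 7. Best-responding. ✓
Country B (domestic pressure low), facing Hold firm: Accept gives -2, Counter gives 13, Reject gives -1. Proposed Counter is best. ✓
Country B (domestic pressure moderate), facing Hold firm: Accept gives -9, Counter gives -2, Reject gives -7. Proposed Counter is best. ✓
Country B (domestic pressure intense), facing Hold firm: Accept gives -3, Counter gives 10, Reject gives -6. Proposed Counter is best. ✓

Yes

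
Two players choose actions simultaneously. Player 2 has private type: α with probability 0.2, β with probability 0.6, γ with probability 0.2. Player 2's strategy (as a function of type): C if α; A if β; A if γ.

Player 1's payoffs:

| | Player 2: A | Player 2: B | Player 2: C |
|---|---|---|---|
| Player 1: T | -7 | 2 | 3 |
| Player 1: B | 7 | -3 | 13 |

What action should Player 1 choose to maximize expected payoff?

B

E[T] = 0.2·(3) + 0.6·(-7) + 0.2·(-7) = -5
E[B] = 0.2·(13) + 0.6·(7) + 0.2·(7) = 8.2
Best response: B (8.2 is the largest).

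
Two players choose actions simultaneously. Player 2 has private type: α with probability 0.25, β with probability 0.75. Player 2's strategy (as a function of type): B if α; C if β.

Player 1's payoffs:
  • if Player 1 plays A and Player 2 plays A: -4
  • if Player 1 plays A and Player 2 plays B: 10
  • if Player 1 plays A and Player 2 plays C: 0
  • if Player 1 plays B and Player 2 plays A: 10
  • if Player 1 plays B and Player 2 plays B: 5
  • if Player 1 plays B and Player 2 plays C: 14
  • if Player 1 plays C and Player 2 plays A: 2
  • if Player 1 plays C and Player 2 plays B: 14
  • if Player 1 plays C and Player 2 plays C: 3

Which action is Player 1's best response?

B

Compute Player 1's expected payoff for each action, taking the expectation over Player 2's type.
E[A] = 0.25·(10) + 0.75·(0) = 2.5
E[B] = 0.25·(5) + 0.75·(14) = 11.75
E[C] = 0.25·(14) + 0.75·(3) = 5.75
Best response: B (11.75 is the largest).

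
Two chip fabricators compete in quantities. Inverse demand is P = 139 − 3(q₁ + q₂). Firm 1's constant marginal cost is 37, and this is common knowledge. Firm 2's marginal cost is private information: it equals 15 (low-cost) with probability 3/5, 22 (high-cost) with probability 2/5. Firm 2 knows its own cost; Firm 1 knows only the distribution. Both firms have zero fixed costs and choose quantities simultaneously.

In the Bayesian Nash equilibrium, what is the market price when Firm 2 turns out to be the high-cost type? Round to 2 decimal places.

Firm 2 with cost c maximizes (139 − 3(q₁+q₂) − c)·q₂, giving q₂(c) = (139 − c − 3q₁)/6.
E[c₂] = 3/5·15 + 2/5·22 = 17.8
Firm 1's FOC against E[q₂] yields q₁ = (139 − 2·37 + E[c₂])/9 = (139 − 74 + 17.8)/9 = 9.2.
q₂(high-cost) = 14.9, so P = 139 − 3·(9.2 + 14.9) = 66.7.

66.70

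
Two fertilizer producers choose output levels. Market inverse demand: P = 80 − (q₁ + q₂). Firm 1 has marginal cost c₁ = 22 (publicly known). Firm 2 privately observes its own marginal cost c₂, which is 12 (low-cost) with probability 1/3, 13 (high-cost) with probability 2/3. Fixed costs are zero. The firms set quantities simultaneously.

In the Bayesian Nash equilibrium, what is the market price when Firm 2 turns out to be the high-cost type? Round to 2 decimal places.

38.39

Type-c best response for Firm 2: q₂(c) = (80 − c)/2 − q₁/2.
Firm 1 maximizes expected profit; its first-order condition is 80 − 2q₁ − E[q₂] − 22 = 0.
Substituting E[q₂] and solving: E[c₂] = 12.6667, so q₁ = (80 − 2·22 + 12.6667)/3 = 16.2222.
q₂(high-cost) = 25.3889, so P = 80 − (16.2222 + 25.3889) = 38.3889.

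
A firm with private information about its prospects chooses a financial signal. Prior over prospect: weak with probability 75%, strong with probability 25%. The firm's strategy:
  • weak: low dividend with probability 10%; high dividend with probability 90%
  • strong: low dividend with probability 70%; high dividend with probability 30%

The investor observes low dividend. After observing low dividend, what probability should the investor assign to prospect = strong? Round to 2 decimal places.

P(low dividend) = 0.75·0.1 + 0.25·0.7 = 0.25
P(strong | low dividend) = (0.25·0.7) / 0.25 = 0.175 / 0.25 = 0.7

0.70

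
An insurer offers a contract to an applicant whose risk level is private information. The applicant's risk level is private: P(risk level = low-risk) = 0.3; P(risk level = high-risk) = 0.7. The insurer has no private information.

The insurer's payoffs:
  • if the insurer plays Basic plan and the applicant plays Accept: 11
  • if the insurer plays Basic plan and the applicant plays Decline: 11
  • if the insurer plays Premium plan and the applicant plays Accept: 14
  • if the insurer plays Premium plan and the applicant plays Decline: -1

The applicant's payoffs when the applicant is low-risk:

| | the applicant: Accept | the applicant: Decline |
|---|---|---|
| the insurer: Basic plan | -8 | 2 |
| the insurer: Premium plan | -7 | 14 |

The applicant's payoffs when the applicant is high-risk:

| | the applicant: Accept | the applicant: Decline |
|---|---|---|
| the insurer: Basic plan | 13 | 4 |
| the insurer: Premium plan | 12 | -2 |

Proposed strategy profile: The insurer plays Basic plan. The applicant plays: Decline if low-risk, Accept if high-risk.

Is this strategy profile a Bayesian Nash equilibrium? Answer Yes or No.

Yes

The insurer plays Basic plan: E[Basic plan] = 0.3·(11) + 0.7·(11) = 11; E[Premium plan] = 9.5. Best-responding. ✓
The applicant (risk level low-risk), facing Basic plan: Accept gives -8, Decline gives 2. Proposed Decline is best. ✓
The applicant (risk level high-risk), facing Basic plan: Accept gives 13, Decline gives 4. Proposed Accept is best. ✓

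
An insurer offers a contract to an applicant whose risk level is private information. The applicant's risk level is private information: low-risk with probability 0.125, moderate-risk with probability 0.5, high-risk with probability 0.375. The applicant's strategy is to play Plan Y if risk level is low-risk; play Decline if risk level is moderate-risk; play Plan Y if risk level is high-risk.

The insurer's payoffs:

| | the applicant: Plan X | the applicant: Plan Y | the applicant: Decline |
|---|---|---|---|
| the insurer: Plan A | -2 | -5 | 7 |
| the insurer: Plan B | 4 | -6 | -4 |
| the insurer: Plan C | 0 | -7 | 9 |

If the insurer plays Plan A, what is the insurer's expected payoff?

Take the expectation over the applicant's risk level, weighting each type's action by its prior probability.
E[Plan A] = 0.125·(-5) + 0.5·7 + 0.375·(-5) = (-0.625) + 3.5 + (-1.875) = 1

1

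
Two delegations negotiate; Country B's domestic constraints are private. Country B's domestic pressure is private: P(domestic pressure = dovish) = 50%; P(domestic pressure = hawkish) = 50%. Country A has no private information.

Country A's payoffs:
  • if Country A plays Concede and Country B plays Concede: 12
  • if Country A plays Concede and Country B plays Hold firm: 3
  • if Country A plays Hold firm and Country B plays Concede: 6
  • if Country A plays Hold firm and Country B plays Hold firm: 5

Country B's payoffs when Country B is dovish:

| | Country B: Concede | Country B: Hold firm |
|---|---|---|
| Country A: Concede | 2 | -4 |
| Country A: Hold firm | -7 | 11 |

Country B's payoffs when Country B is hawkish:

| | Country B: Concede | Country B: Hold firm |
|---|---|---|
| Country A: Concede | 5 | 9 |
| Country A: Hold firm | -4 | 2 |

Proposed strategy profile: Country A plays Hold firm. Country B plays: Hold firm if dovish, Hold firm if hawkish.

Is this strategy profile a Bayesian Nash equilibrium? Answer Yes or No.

Yes

Country A plays Hold firm: E[Hold firm] = 0.5·(5) + 0.5·(5) = 5; E[Concede] = 3. Best-responding. ✓
Country B (domestic pressure dovish), facing Hold firm: Concede gives -7, Hold firm gives 11. Proposed Hold firm is best. ✓
Country B (domestic pressure hawkish), facing Hold firm: Concede gives -4, Hold firm gives 2. Proposed Hold firm is best. ✓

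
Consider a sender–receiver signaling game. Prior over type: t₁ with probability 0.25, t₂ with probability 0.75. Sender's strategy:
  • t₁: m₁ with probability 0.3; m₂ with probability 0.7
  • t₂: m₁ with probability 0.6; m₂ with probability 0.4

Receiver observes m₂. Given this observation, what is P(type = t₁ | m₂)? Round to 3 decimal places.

0.368

P(m₂) = 0.25·0.7 + 0.75·0.4 = 0.475
P(t₁ | m₂) = (0.25·0.7) / 0.475 = 0.175 / 0.475 = 0.368421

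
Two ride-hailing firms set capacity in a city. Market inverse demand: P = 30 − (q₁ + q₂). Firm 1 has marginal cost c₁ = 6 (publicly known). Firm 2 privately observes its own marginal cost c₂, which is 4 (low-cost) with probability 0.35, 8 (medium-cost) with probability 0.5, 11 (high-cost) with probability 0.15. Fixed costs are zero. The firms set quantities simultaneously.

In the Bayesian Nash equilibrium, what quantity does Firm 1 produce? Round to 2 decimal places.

Type-c best response for Firm 2: q₂(c) = (30 − c)/2 − q₁/2.
Firm 1 maximizes expected profit; its first-order condition is 30 − 2q₁ − E[q₂] − 6 = 0.
Substituting E[q₂] and solving: E[c₂] = 7.05, so q₁ = (30 − 2·6 + 7.05)/3 = 8.35.

8.35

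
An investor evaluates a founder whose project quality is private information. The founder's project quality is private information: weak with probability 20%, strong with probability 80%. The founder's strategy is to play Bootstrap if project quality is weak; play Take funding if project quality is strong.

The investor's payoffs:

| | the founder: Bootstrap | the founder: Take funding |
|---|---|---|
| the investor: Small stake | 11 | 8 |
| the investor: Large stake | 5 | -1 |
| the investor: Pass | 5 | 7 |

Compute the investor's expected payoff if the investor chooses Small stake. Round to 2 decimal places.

8.60

E[Small stake] = 0.2·11 + 0.8·8 = 2.2 + 6.4 = 8.6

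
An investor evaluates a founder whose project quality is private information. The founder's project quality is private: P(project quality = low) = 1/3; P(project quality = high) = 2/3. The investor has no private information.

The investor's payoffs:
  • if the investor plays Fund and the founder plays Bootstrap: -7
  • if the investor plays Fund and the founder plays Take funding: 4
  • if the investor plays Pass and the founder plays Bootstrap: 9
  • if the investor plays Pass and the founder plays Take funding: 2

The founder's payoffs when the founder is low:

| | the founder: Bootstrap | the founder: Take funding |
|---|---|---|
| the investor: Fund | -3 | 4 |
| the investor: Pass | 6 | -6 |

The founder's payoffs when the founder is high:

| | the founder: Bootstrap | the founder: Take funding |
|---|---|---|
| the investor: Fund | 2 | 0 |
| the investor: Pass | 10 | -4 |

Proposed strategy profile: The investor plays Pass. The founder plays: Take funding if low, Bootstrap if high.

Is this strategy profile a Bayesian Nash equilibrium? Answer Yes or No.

No

A profile is a BNE iff every type of every player is best-responding given beliefs about the other side.
The investor plays Pass: E[Pass] = 1/3·(2) + 2/3·(9) = 20/3; E[Fund] = -10/3. Best-responding. ✓
The founder (project quality low), facing Pass: Bootstrap gives 6, Take funding gives -6. Proposed Take funding is not best — profitable deviation exists. ✗
The founder (project quality high), facing Pass: Bootstrap gives 10, Take funding gives -4. Proposed Bootstrap is best. ✓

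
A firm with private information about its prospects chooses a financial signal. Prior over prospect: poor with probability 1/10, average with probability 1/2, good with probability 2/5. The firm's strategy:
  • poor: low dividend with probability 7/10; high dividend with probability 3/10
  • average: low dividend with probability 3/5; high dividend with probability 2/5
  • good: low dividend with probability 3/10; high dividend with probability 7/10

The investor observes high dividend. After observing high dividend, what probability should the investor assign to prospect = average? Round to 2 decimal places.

P(high dividend) = (1/10)·(3/10) + (1/2)·(2/5) + (2/5)·(7/10) = 51/100
P(average | high dividend) = ((1/2)·(2/5)) / (51/100) = (1/5) / (51/100) = 20/51

0.39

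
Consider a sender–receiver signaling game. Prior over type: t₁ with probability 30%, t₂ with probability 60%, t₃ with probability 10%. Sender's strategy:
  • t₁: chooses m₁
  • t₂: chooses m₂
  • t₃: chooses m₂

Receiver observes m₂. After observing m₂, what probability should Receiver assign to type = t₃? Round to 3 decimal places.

0.143

P(m₂) = 0.3·0 + 0.6·1 + 0.1·1 = 0.7
P(t₃ | m₂) = (0.1·1) / 0.7 = 0.1 / 0.7 = 0.142857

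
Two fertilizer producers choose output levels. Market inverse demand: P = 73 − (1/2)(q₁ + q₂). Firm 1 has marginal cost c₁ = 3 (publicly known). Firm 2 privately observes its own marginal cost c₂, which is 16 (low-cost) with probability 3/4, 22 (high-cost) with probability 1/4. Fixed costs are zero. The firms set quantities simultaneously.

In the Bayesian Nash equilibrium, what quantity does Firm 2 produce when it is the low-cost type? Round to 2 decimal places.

Firm 2 with cost c maximizes (73 − (1/2)(q₁+q₂) − c)·q₂, giving q₂(c) = (73 − c − (1/2)q₁).
E[c₂] = 3/4·16 + 1/4·22 = 17.5
Firm 1's FOC against E[q₂] yields q₁ = (73 − 2·3 + E[c₂])/(3/2) = (73 − 6 + 17.5)/(3/2) = 56.3333.
q₂(low-cost) = (73 − 16 − (1/2)·56.3333) = 28.8333.

28.83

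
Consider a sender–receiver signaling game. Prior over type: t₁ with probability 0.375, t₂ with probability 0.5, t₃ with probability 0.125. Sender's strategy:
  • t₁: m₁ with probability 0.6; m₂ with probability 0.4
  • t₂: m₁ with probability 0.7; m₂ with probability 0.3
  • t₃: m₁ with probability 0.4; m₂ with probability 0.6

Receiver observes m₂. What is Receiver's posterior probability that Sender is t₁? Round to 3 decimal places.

0.400

Apply Bayes' rule using the sender's strategy as the likelihood.
P(m₂) = 0.375·0.4 + 0.5·0.3 + 0.125·0.6 = 0.375
P(t₁ | m₂) = (0.375·0.4) / 0.375 = 0.15 / 0.375 = 0.4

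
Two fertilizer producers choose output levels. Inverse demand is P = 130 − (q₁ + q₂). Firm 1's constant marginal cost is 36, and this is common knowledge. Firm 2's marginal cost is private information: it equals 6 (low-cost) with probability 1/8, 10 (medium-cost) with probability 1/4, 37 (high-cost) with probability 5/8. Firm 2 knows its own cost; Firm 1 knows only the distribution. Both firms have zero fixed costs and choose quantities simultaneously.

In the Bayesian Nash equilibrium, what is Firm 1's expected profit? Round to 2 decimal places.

Firm 2 with cost c maximizes (130 − (q₁+q₂) − c)·q₂, giving q₂(c) = (130 − c − q₁)/2.
E[c₂] = 1/8·6 + 1/4·10 + 5/8·37 = 26.375
Firm 1's FOC against E[q₂] yields q₁ = (130 − 2·36 + E[c₂])/3 = (130 − 72 + 26.375)/3 = 28.125.
E[P] = 130 − (q₁ + E[q₂]) = 64.125; Firm 1's expected profit = (E[P] − 36)·q₁ = (64.125 − 36)·28.125 = 791.016.

791.02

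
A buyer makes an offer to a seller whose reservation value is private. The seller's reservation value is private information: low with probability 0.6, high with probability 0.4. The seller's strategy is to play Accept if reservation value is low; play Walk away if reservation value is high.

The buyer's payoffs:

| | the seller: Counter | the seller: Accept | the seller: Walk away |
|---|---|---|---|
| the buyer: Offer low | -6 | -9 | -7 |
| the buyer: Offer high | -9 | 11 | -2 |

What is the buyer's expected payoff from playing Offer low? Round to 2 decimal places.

E[Offer low] = 0.6·(-9) + 0.4·(-7) = (-5.4) + (-2.8) = -8.2

-8.20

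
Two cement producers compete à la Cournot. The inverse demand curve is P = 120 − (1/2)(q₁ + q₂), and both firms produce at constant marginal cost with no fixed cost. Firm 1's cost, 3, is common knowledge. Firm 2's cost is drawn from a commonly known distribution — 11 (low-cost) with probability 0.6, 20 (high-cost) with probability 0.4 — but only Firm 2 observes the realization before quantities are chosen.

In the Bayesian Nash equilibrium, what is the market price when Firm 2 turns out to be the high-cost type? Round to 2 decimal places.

Firm 2 with cost c maximizes (120 − (1/2)(q₁+q₂) − c)·q₂, giving q₂(c) = (120 − c − (1/2)q₁).
E[c₂] = 0.6·11 + 0.4·20 = 14.6
Firm 1's FOC against E[q₂] yields q₁ = (120 − 2·3 + E[c₂])/(3/2) = (120 − 6 + 14.6)/(3/2) = 85.7333.
q₂(high-cost) = 57.1333, so P = 120 − (1/2)·(85.7333 + 57.1333) = 48.5667.

48.57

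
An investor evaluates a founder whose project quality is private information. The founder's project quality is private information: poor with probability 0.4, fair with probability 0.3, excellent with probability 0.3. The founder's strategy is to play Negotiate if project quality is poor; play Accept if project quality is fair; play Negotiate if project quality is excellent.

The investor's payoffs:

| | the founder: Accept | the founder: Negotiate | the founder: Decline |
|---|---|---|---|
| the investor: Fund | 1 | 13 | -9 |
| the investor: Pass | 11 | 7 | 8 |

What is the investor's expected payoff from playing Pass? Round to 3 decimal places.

8.200

E[Pass] = 0.4·7 + 0.3·11 + 0.3·7 = 2.8 + 3.3 + 2.1 = 8.2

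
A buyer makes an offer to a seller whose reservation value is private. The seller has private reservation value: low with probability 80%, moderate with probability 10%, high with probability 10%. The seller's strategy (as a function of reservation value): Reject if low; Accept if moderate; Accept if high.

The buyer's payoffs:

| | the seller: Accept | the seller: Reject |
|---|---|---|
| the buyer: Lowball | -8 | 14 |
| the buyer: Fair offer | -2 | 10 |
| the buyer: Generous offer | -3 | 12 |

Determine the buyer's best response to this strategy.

E[Lowball] = 0.8·(14) + 0.1·(-8) + 0.1·(-8) = 9.6
E[Fair offer] = 0.8·(10) + 0.1·(-2) + 0.1·(-2) = 7.6
E[Generous offer] = 0.8·(12) + 0.1·(-3) + 0.1·(-3) = 9
Best response: Lowball (9.6 is the largest).

Lowball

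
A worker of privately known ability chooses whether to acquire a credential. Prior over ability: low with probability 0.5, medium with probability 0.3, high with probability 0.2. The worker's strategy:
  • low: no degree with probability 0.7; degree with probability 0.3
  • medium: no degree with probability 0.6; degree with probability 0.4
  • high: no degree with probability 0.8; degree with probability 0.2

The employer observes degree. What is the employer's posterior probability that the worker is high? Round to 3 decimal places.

Apply Bayes' rule using the sender's strategy as the likelihood.
P(degree) = 0.5·0.3 + 0.3·0.4 + 0.2·0.2 = 0.31
P(high | degree) = (0.2·0.2) / 0.31 = 0.04 / 0.31 = 0.129032

0.129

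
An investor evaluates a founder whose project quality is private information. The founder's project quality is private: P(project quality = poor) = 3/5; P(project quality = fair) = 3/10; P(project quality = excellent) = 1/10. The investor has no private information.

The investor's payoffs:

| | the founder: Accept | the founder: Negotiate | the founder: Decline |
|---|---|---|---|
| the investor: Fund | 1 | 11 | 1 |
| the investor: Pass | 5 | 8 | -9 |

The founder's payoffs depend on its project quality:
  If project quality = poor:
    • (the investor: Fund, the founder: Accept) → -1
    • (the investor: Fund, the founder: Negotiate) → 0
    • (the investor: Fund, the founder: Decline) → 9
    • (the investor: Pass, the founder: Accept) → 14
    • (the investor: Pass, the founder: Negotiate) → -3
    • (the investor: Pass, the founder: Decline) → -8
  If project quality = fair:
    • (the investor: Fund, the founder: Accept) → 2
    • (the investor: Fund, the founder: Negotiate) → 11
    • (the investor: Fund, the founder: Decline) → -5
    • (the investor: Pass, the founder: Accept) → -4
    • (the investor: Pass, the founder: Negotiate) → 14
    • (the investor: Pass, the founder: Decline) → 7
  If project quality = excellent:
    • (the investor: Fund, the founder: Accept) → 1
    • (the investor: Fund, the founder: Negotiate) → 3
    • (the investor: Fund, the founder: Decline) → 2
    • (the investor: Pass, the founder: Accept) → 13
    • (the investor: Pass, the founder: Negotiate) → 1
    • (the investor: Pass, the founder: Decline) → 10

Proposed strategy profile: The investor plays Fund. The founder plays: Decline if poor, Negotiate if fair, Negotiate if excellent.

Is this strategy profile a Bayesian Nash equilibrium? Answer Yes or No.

The investor plays Fund: E[Fund] = 3/5·(1) + 3/10·(11) + 1/10·(11) = 5; E[Pass] = -11/5. Best-responding. ✓
The founder (project quality poor), facing Fund: Accept gives -1, Negotiate gives 0, Decline gives 9. Proposed Decline is best. ✓
The founder (project quality fair), facing Fund: Accept gives 2, Negotiate gives 11, Decline gives -5. Proposed Negotiate is best. ✓
The founder (project quality excellent), facing Fund: Accept gives 1, Negotiate gives 3, Decline gives 2. Proposed Negotiate is best. ✓

Yes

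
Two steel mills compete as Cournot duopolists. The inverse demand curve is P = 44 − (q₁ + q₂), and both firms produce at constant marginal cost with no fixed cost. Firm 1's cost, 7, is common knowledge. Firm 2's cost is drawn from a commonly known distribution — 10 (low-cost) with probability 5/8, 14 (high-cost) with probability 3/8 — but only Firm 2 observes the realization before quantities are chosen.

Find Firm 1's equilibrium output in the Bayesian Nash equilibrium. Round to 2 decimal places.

Type-c best response for Firm 2: q₂(c) = (44 − c)/2 − q₁/2.
Firm 1 maximizes expected profit; its first-order condition is 44 − 2q₁ − E[q₂] − 7 = 0.
Substituting E[q₂] and solving: E[c₂] = 11.5, so q₁ = (44 − 2·7 + 11.5)/3 = 13.8333.

13.83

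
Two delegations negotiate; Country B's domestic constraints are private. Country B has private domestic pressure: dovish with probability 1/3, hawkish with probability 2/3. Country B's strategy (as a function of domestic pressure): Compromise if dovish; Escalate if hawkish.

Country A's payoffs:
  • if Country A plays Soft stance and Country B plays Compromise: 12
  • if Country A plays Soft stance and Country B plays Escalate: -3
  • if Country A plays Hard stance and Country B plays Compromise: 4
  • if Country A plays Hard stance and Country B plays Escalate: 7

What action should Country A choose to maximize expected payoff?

Hard stance

E[Soft stance] = 1/3·(12) + 2/3·(-3) = 2
E[Hard stance] = 1/3·(4) + 2/3·(7) = 6
Best response: Hard stance (6 is the largest).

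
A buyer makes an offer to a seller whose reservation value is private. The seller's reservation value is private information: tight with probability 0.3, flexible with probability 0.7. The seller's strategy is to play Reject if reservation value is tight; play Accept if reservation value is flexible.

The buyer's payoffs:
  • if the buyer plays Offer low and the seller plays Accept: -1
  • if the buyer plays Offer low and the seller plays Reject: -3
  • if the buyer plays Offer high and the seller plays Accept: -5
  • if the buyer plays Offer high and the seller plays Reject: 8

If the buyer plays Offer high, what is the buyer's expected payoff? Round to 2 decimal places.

Take the expectation over the seller's reservation value, weighting each type's action by its prior probability.
E[Offer high] = 0.3·8 + 0.7·(-5) = 2.4 + (-3.5) = -1.1

-1.10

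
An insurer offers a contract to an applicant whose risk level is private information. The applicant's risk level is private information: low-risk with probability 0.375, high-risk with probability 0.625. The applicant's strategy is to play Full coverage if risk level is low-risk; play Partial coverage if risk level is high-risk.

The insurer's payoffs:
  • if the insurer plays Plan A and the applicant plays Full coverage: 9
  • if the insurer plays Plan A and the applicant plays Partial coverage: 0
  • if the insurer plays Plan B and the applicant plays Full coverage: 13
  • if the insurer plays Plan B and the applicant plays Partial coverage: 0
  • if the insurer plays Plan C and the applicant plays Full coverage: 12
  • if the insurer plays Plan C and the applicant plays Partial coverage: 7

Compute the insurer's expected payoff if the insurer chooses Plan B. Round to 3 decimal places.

E[Plan B] = 0.375·13 + 0.625·0 = 4.875 + 0 = 4.875

4.875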